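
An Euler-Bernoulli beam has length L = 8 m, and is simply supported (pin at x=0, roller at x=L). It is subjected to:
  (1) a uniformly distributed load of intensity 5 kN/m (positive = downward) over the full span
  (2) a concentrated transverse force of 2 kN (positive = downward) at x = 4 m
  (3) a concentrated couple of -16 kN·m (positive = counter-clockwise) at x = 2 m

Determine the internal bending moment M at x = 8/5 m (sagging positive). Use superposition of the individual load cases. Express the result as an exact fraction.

Load 1 — uniform load w=5 kN/m over full span:
  M_1 = wx(L-x)/2 = 5·(8/5)·(8-(8/5))/2 = 128/5 kN·m
Load 2 — point force P=2 kN at a=4 m (b=L-a=4):
  M_2 = Pbx/L  [x≤a] = 2·4·(8/5)/8 = 8/5 kN·m
Load 3 — applied couple M₀=-16 kN·m at a=2 m (b=L-a=6):
  M_3 = M₀x/L  [x≤a] = (-16)·(8/5)/8 = -16/5 kN·m
Superposition: M = Σ M_i = 24 kN·m ≈ 24.000000 kN·m

M(8/5) = 24 kN·m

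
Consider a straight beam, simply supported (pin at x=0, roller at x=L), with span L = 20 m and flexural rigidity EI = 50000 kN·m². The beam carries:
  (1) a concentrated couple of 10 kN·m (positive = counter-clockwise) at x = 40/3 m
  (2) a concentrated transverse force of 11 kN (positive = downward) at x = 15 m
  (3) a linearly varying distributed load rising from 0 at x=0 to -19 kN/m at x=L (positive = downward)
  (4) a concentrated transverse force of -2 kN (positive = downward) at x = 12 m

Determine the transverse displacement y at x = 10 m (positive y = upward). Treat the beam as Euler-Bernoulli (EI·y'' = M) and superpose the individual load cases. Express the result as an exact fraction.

Load 1 — applied couple M₀=10 kN·m at a=40/3 m (b=L-a=20/3):
  y_1 = (M₀x³/(6L)+C₁x)/EI  [x≤a] with C₁=M₀(3b²-L²)/(6L)=-200/9 = (10·10³/(6·20)+(-200/9)·10)/50000 = -1/360 m
Load 2 — point force P=11 kN at a=15 m (b=L-a=5):
  y_2 = -Pbx(L²-b²-x²)/(6LEI)  [x≤a] = -11·5·10·(20²-5²-10²)/(6·20·50000) = -121/4800 m
Load 3 — triangular load w₀=-19 kN/m (0→w₀ over full span):
  y_3 = -w₀x(7L⁴-10L²x²+3x⁴)/(360LEI) = -(-19)·10·(7·20⁴-10·20²·10²+3·10⁴)/(360·20·50000) = 19/48 m
Load 4 — point force P=-2 kN at a=12 m (b=L-a=8):
  y_4 = -Pbx(L²-b²-x²)/(6LEI)  [x≤a] = -(-2)·8·10·(20²-8²-10²)/(6·20·50000) = 59/9375 m
Superposition: y = Σ y_i = 673453/1800000 m ≈ 0.374141 m

y(10) = 673453/1800000 m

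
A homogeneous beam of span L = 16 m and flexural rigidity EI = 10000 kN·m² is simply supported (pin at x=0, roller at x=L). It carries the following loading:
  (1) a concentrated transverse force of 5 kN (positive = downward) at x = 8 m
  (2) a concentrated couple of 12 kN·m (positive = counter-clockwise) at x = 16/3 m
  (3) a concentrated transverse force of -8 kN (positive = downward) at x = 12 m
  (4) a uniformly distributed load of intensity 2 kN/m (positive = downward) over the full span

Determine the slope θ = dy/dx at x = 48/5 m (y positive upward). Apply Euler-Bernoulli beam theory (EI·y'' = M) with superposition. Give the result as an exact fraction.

Load 1 — point force P=5 kN at a=8 m (b=L-a=8):
  θ_1 = -Pa(2L²-6Lx+3x²+a²)/(6LEI)  [x>a] = -5·8·(2·16²-6·16·(48/5)+3·(48/5)²+8²)/(6·16·10000) = 9/3125 rad
Load 2 — applied couple M₀=12 kN·m at a=16/3 m (b=L-a=32/3):
  θ_2 = (M₀x²/(2L)-M₀(x-a)+C₁)/EI  [x>a] with C₁=M₀(3b²-L²)/(6L)=32/3 = (12·(48/5)²/(2·16)-12·((48/5)-(16/3))+(32/3))/10000 = -28/46875 rad
Load 3 — point force P=-8 kN at a=12 m (b=L-a=4):
  θ_3 = -Pb(L²-b²-3x²)/(6LEI)  [x≤a] = -(-8)·4·(16²-4²-3·(48/5)²)/(6·16·10000) = -19/15625 rad
Load 4 — uniform load w=2 kN/m over full span:
  θ_4 = -w(L³-6Lx²+4x³)/(24EI) = -2·(16³-6·16·(48/5)²+4·(48/5)³)/(24·10000) = 2368/234375 rad
Superposition: θ = Σ θ_i = 2618/234375 rad ≈ 0.011170 rad

θ(48/5) = 2618/234375 rad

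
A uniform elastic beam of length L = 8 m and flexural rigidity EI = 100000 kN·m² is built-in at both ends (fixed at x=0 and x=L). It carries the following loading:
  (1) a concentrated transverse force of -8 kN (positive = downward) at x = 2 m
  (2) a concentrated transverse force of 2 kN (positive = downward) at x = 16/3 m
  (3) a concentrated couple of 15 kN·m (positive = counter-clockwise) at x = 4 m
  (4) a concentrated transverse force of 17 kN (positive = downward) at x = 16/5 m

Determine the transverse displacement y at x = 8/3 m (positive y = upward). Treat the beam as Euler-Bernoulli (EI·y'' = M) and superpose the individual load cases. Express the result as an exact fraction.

Load 1 — point force P=-8 kN at a=2 m (b=L-a=6):
  y_1 = -Pa²(L-x)²(3bL-(3b+a)(L-x))/(6L³EI)  [x>a] = -(-8)·2²·(8-(8/3))²·(3·6·8-(3·6+2)·(8-(8/3)))/(6·8³·100000) = 28/253125 m
Load 2 — point force P=2 kN at a=16/3 m (b=L-a=8/3):
  y_2 = -Pb²x²(3aL-(3a+b)x)/(6L³EI)  [x≤a] = -2·(8/3)²·(8/3)²·(3·(16/3)·8-(3·(16/3)+(8/3))·(8/3))/(6·8³·100000) = -176/6834375 m
Load 3 — applied couple M₀=15 kN·m at a=4 m (b=L-a=4):
  y_3 = (R_Ax³/6 - M_Ax²/2)/EI  [x≤a] with R_A=45/16, M_A=15/4 = ((45/16)·(8/3)³/6 - (15/4)·(8/3)²/2)/100000 = -1/22500 m
Load 4 — point force P=17 kN at a=16/5 m (b=L-a=24/5):
  y_4 = -Pb²x²(3aL-(3a+b)x)/(6L³EI)  [x≤a] = -17·(24/5)²·(8/3)²·(3·(16/5)·8-(3·(16/5)+(24/5))·(8/3))/(6·8³·100000) = -136/390625 m
Superposition: y = Σ y_i = -1051603/3417187500 m ≈ -0.000308 m

y(8/3) = -1051603/3417187500 m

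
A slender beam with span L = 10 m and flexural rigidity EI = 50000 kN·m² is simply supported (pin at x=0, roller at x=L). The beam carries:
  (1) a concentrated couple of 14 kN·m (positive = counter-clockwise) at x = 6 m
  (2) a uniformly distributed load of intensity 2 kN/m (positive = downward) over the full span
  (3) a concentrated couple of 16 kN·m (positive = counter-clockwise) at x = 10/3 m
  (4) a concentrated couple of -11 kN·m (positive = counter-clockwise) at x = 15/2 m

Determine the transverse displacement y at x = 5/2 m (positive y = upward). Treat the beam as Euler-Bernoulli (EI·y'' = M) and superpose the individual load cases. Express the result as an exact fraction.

y(5/2) = -87247/28800000 m

Load 1 — applied couple M₀=14 kN·m at a=6 m (b=L-a=4):
  y_1 = (M₀x³/(6L)+C₁x)/EI  [x≤a] with C₁=M₀(3b²-L²)/(6L)=-182/15 = (14·(5/2)³/(6·10)+(-182/15)·(5/2))/50000 = -427/800000 m
Load 2 — uniform load w=2 kN/m over full span:
  y_2 = -wx(L³-2Lx²+x³)/(24EI) = -2·(5/2)·(10³-2·10·(5/2)²+(5/2)³)/(24·50000) = -19/5120 m
Load 3 — applied couple M₀=16 kN·m at a=10/3 m (b=L-a=20/3):
  y_3 = (M₀x³/(6L)+C₁x)/EI  [x≤a] with C₁=M₀(3b²-L²)/(6L)=80/9 = (16·(5/2)³/(6·10)+(80/9)·(5/2))/50000 = 19/36000 m
Load 4 — applied couple M₀=-11 kN·m at a=15/2 m (b=L-a=5/2):
  y_4 = (M₀x³/(6L)+C₁x)/EI  [x≤a] with C₁=M₀(3b²-L²)/(6L)=715/48 = ((-11)·(5/2)³/(6·10)+(715/48)·(5/2))/50000 = 11/16000 m
Superposition: y = Σ y_i = -87247/28800000 m ≈ -0.003029 m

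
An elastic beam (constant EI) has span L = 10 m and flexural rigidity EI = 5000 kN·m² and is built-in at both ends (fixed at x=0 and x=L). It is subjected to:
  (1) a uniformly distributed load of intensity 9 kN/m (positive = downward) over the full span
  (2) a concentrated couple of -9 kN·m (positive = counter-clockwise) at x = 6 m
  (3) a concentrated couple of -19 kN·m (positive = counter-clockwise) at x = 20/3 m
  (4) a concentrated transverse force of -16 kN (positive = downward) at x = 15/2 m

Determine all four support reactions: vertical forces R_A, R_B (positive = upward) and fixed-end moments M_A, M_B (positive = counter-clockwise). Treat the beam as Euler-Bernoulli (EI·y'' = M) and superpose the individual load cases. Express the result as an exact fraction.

Load 1 — uniform load w=9 kN/m over full span:
  R_A = wL/2 = 9·10/2 = 45 kN
  M_A = wL²/12 = 9·10²/12 = 75 kN·m
  R_B = wL/2 = 9·10/2 = 45 kN
  M_B = -wL²/12 = -9·10²/12 = -75 kN·m
Load 2 — applied couple M₀=-9 kN·m at a=6 m (b=L-a=4):
  R_A = 6M₀ab/L³ = 6·(-9)·6·4/10³ = -162/125 kN
  M_A = M₀b(2a-b)/L² = (-9)·4·(2·6-4)/10² = -72/25 kN·m
  R_B = -6M₀ab/L³ = -6·(-9)·6·4/10³ = 162/125 kN
  M_B = M₀a(2b-a)/L² = (-9)·6·(2·4-6)/10² = -27/25 kN·m
Load 3 — applied couple M₀=-19 kN·m at a=20/3 m (b=L-a=10/3):
  R_A = 6M₀ab/L³ = 6·(-19)·(20/3)·(10/3)/10³ = -38/15 kN
  M_A = M₀b(2a-b)/L² = (-19)·(10/3)·(2·(20/3)-(10/3))/10² = -19/3 kN·m
  R_B = -6M₀ab/L³ = -6·(-19)·(20/3)·(10/3)/10³ = 38/15 kN
  M_B = M₀a(2b-a)/L² = (-19)·(20/3)·(2·(10/3)-(20/3))/10² = 0 kN·m
Load 4 — point force P=-16 kN at a=15/2 m (b=L-a=5/2):
  R_A = Pb²(3a+b)/L³ = (-16)·(5/2)²·(3·(15/2)+(5/2))/10³ = -5/2 kN
  M_A = Pab²/L² = (-16)·(15/2)·(5/2)²/10² = -15/2 kN·m
  R_B = Pa²(a+3b)/L³ = (-16)·(15/2)²·((15/2)+3·(5/2))/10³ = -27/2 kN
  M_B = -Pa²b/L² = -(-16)·(15/2)²·(5/2)/10² = 45/2 kN·m
Superposition: R_A = 29003/750 kN, M_A = 8743/150 kN·m, R_B = 26497/750 kN, M_B = -2679/50 kN·m

R_A = 29003/750 kN, M_A = 8743/150 kN·m, R_B = 26497/750 kN, M_B = -2679/50 kN·m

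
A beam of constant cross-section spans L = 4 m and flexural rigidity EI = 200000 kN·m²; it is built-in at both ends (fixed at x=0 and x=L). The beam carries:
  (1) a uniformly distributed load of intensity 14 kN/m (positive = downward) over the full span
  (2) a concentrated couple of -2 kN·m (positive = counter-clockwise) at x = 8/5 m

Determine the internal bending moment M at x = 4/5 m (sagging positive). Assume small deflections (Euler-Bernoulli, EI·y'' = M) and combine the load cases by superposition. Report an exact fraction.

M(4/5) = -406/375 kN·m

Load 1 — uniform load w=14 kN/m over full span:
  M_1 = wLx/2 - wL²/12 - wx²/2 = 14·4·(4/5)/2 - 14·4²/12 - 14·(4/5)²/2 = -56/75 kN·m
Load 2 — applied couple M₀=-2 kN·m at a=8/5 m (b=L-a=12/5):
  M_2 = R_Ax - M_A  [x≤a] with R_A=-18/25, M_A=-6/25 = (-18/25)·(4/5) - (-6/25) = -42/125 kN·m
Superposition: M = Σ M_i = -406/375 kN·m ≈ -1.082667 kN·m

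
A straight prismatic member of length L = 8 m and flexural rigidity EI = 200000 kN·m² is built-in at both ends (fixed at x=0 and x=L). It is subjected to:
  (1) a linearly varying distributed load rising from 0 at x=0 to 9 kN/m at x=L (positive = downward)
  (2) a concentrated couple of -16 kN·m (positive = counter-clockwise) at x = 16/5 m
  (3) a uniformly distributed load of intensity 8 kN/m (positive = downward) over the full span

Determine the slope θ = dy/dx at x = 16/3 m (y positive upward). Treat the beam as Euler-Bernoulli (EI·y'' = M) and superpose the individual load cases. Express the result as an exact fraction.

Load 1 — triangular load w₀=9 kN/m (0→w₀ over full span):
  θ_1 = -w₀(2x(L-x)(L-2x)(x+2L)+x²(L-x)²)/(120LEI) = -9·(2·(16/3)·(8-(16/3))·(8-2·(16/3))·((16/3)+2·8)+(16/3)²·(8-(16/3))²)/(120·8·200000) = 28/421875 rad
Load 2 — applied couple M₀=-16 kN·m at a=16/5 m (b=L-a=24/5):
  θ_2 = (R_Ax²/2 - M_Ax - M₀(x-a))/EI  [x>a] with R_A=-72/25, M_A=-48/25 = ((-72/25)·(16/3)²/2 - (-48/25)·(16/3) - (-16)·((16/3)-(16/5)))/200000 = 4/234375 rad
Load 3 — uniform load w=8 kN/m over full span:
  θ_3 = -wx(L-x)(L-2x)/(12EI) = -8·(16/3)·(8-(16/3))·(8-2·(16/3))/(12·200000) = 32/253125 rad
Superposition: θ = Σ θ_i = 1328/6328125 rad ≈ 0.000210 rad

θ(16/3) = 1328/6328125 rad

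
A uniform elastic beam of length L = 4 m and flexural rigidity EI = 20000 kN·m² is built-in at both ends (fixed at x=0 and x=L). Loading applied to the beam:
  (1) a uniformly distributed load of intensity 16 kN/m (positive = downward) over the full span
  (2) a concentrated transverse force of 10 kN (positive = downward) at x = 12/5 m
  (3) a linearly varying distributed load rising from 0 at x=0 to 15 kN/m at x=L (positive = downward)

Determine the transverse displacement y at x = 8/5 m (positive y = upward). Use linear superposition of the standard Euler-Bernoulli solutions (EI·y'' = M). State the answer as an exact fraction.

Load 1 — uniform load w=16 kN/m over full span:
  y_1 = -wx²(L-x)²/(24EI) = -16·(8/5)²·(4-(8/5))²/(24·20000) = -192/390625 m
Load 2 — point force P=10 kN at a=12/5 m (b=L-a=8/5):
  y_2 = -Pb²x²(3aL-(3a+b)x)/(6L³EI)  [x≤a] = -10·(8/5)²·(8/5)²·(3·(12/5)·4-(3·(12/5)+(8/5))·(8/5))/(6·4³·20000) = -736/5859375 m
Load 3 — triangular load w₀=15 kN/m (0→w₀ over full span):
  y_3 = -w₀x²(L-x)²(x+2L)/(120LEI) = -15·(8/5)²·(4-(8/5))²·((8/5)+2·4)/(120·4·20000) = -432/1953125 m
Superposition: y = Σ y_i = -4912/5859375 m ≈ -0.000838 m

y(8/5) = -4912/5859375 m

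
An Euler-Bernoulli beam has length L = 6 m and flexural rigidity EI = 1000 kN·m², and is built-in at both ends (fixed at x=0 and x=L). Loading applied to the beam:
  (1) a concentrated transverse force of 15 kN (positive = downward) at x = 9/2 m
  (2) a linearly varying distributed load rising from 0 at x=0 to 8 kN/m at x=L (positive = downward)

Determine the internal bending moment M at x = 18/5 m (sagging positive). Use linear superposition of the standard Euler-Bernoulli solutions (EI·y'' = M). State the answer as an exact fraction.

M(18/5) = 40683/4000 kN·m

Load 1 — point force P=15 kN at a=9/2 m (b=L-a=3/2):
  M_1 = Pb²(3a+b)x/L³ - Pab²/L²  [x≤a] = 15·(3/2)²·(3·(9/2)+(3/2))·(18/5)/6³ - 15·(9/2)·(3/2)²/6² = 135/32 kN·m
Load 2 — triangular load w₀=8 kN/m (0→w₀ over full span):
  M_2 = 3w₀Lx/20 - w₀L²/30 - w₀x³/(6L) = 3·8·6·(18/5)/20 - 8·6²/30 - 8·(18/5)³/(6·6) = 744/125 kN·m
Superposition: M = Σ M_i = 40683/4000 kN·m ≈ 10.170750 kN·m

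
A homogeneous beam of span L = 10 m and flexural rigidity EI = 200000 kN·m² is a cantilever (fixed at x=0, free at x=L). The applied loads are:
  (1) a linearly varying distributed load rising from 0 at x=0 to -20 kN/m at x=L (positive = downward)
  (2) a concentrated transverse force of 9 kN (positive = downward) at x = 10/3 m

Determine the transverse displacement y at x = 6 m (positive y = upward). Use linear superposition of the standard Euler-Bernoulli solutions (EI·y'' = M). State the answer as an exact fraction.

Load 1 — triangular load w₀=-20 kN/m (0→w₀ over full span):
  y_1 = (w₀Lx³/12-w₀L²x²/6-w₀x⁵/(120L))/EI = ((-20)·10·6³/12-(-20)·10²·6²/6-(-20)·6⁵/(120·10))/200000 = 5331/125000 m
Load 2 — point force P=9 kN at a=10/3 m (b=L-a=20/3):
  y_2 = -Pa²(3x-a)/(6EI)  [x>a] = -9·(10/3)²·(3·6-(10/3))/(6·200000) = -11/9000 m
Superposition: y = Σ y_i = 11651/281250 m ≈ 0.041426 m

y(6) = 11651/281250 m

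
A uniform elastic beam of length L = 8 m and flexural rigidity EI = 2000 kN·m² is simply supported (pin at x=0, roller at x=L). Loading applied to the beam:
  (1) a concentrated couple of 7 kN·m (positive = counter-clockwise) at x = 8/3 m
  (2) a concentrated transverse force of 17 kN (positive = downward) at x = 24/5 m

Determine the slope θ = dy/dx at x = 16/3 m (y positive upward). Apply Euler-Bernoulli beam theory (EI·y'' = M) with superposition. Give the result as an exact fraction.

Load 1 — applied couple M₀=7 kN·m at a=8/3 m (b=L-a=16/3):
  θ_1 = (M₀x²/(2L)-M₀(x-a)+C₁)/EI  [x>a] with C₁=M₀(3b²-L²)/(6L)=28/9 = (7·(16/3)²/(2·8)-7·((16/3)-(8/3))+(28/9))/2000 = -7/4500 rad
Load 2 — point force P=17 kN at a=24/5 m (b=L-a=16/5):
  θ_2 = -Pa(2L²-6Lx+3x²+a²)/(6LEI)  [x>a] = -17·(24/5)·(2·8²-6·8·(16/3)+3·(16/3)²+(24/5)²)/(6·8·2000) = 782/46875 rad
Superposition: θ = Σ θ_i = 8509/562500 rad ≈ 0.015127 rad

θ(16/3) = 8509/562500 rad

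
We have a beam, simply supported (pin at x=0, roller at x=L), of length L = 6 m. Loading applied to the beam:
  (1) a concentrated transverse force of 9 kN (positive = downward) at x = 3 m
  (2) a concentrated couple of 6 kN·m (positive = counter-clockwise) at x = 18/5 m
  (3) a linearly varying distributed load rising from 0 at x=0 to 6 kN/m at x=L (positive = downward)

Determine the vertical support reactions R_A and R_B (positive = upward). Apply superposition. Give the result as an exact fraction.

Load 1 — point force P=9 kN at a=3 m (b=L-a=3):
  R_A = Pb/L = 9·3/6 = 9/2 kN
  R_B = Pa/L = 9·3/6 = 9/2 kN
Load 2 — applied couple M₀=6 kN·m at a=18/5 m (b=L-a=12/5):
  R_A = M₀/L = 6/6 = 1 kN
  R_B = -M₀/L = -6/6 = -1 kN
Load 3 — triangular load w₀=6 kN/m (0→w₀ over full span):
  R_A = w₀L/6 = 6·6/6 = 6 kN
  R_B = w₀L/3 = 6·6/3 = 12 kN
Superposition: R_A = 23/2 kN, R_B = 31/2 kN

R_A = 23/2 kN, R_B = 31/2 kN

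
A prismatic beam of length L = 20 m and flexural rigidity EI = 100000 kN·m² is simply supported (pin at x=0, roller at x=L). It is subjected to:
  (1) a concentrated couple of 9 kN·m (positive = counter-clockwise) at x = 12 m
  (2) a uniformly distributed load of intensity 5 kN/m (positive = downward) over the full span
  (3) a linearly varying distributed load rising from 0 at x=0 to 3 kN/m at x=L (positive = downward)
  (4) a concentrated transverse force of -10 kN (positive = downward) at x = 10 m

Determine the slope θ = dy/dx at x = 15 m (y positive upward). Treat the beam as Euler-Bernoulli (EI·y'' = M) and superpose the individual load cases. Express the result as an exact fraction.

Load 1 — applied couple M₀=9 kN·m at a=12 m (b=L-a=8):
  θ_1 = (M₀x²/(2L)-M₀(x-a)+C₁)/EI  [x>a] with C₁=M₀(3b²-L²)/(6L)=-78/5 = (9·15²/(2·20)-9·(15-12)+(-78/5))/100000 = 321/4000000 rad
Load 2 — uniform load w=5 kN/m over full span:
  θ_2 = -w(L³-6Lx²+4x³)/(24EI) = -5·(20³-6·20·15²+4·15³)/(24·100000) = 11/960 rad
Load 3 — triangular load w₀=3 kN/m (0→w₀ over full span):
  θ_3 = -w₀(7L⁴-30L²x²+15x⁴)/(360LEI) = -3·(7·20⁴-30·20²·15²+15·15⁴)/(360·20·100000) = 1313/384000 rad
Load 4 — point force P=-10 kN at a=10 m (b=L-a=10):
  θ_4 = -Pa(2L²-6Lx+3x²+a²)/(6LEI)  [x>a] = -(-10)·10·(2·20²-6·20·15+3·15²+10²)/(6·20·100000) = -3/1600 rad
Superposition: θ = Σ θ_i = 627977/48000000 rad ≈ 0.013083 rad

θ(15) = 627977/48000000 rad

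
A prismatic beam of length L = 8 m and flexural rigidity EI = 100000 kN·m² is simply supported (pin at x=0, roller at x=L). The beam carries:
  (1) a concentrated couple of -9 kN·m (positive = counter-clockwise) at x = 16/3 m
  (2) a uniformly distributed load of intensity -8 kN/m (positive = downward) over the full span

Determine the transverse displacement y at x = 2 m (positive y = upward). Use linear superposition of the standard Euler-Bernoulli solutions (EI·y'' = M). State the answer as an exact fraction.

y(2) = 637/200000 m

Load 1 — applied couple M₀=-9 kN·m at a=16/3 m (b=L-a=8/3):
  y_1 = (M₀x³/(6L)+C₁x)/EI  [x≤a] with C₁=M₀(3b²-L²)/(6L)=8 = ((-9)·2³/(6·8)+8·2)/100000 = 29/200000 m
Load 2 — uniform load w=-8 kN/m over full span:
  y_2 = -wx(L³-2Lx²+x³)/(24EI) = -(-8)·2·(8³-2·8·2²+2³)/(24·100000) = 19/6250 m
Superposition: y = Σ y_i = 637/200000 m ≈ 0.003185 m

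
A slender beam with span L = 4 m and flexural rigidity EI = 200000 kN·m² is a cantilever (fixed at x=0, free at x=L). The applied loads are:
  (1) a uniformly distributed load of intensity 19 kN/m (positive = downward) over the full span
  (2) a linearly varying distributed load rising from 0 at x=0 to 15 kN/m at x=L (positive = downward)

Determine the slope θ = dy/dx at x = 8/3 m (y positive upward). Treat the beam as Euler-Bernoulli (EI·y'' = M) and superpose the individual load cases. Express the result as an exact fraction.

Load 1 — uniform load w=19 kN/m over full span:
  θ_1 = -wx(x²-3Lx+3L²)/(6EI) = -19·(8/3)·((8/3)²-3·4·(8/3)+3·4²)/(6·200000) = -247/253125 rad
Load 2 — triangular load w₀=15 kN/m (0→w₀ over full span):
  θ_2 = (w₀Lx²/4-w₀L²x/3-w₀x⁴/(24L))/EI = (15·4·(8/3)²/4-15·4²·(8/3)/3-15·(8/3)⁴/(24·4))/200000 = -29/50625 rad
Superposition: θ = Σ θ_i = -392/253125 rad ≈ -0.001549 rad

θ(8/3) = -392/253125 rad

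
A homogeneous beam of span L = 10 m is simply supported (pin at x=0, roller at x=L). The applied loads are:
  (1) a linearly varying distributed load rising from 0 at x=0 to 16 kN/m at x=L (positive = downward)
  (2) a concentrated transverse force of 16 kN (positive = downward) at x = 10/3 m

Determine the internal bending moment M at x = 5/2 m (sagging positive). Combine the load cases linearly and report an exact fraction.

M(5/2) = 535/6 kN·m

Load 1 — triangular load w₀=16 kN/m (0→w₀ over full span):
  M_1 = w₀Lx/6 - w₀x³/(6L) = 16·10·(5/2)/6 - 16·(5/2)³/(6·10) = 125/2 kN·m
Load 2 — point force P=16 kN at a=10/3 m (b=L-a=20/3):
  M_2 = Pbx/L  [x≤a] = 16·(20/3)·(5/2)/10 = 80/3 kN·m
Superposition: M = Σ M_i = 535/6 kN·m ≈ 89.166667 kN·m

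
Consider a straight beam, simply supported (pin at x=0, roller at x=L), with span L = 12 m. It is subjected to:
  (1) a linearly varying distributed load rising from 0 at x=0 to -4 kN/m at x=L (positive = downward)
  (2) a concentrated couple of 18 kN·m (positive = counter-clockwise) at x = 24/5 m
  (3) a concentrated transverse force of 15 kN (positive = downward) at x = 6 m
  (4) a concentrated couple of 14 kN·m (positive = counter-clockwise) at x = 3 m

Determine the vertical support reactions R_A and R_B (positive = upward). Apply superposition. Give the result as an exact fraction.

R_A = 13/6 kN, R_B = -67/6 kN

Load 1 — triangular load w₀=-4 kN/m (0→w₀ over full span):
  R_A = w₀L/6 = (-4)·12/6 = -8 kN
  R_B = w₀L/3 = (-4)·12/3 = -16 kN
Load 2 — applied couple M₀=18 kN·m at a=24/5 m (b=L-a=36/5):
  R_A = M₀/L = 18/12 = 3/2 kN
  R_B = -M₀/L = -18/12 = -3/2 kN
Load 3 — point force P=15 kN at a=6 m (b=L-a=6):
  R_A = Pb/L = 15·6/12 = 15/2 kN
  R_B = Pa/L = 15·6/12 = 15/2 kN
Load 4 — applied couple M₀=14 kN·m at a=3 m (b=L-a=9):
  R_A = M₀/L = 14/12 = 7/6 kN
  R_B = -M₀/L = -14/12 = -7/6 kN
Superposition: R_A = 13/6 kN, R_B = -67/6 kN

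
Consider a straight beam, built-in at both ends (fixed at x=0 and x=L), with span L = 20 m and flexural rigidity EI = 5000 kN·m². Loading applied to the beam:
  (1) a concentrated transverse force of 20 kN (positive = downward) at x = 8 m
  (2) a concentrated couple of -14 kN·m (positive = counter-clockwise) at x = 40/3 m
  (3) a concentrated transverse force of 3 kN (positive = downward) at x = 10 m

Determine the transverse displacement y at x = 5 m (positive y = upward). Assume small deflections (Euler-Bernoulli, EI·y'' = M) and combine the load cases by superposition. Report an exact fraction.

Load 1 — point force P=20 kN at a=8 m (b=L-a=12):
  y_1 = -Pb²x²(3aL-(3a+b)x)/(6L³EI)  [x≤a] = -20·12²·5²·(3·8·20-(3·8+12)·5)/(6·20³·5000) = -9/100 m
Load 2 — applied couple M₀=-14 kN·m at a=40/3 m (b=L-a=20/3):
  y_2 = (R_Ax³/6 - M_Ax²/2)/EI  [x≤a] with R_A=-14/15, M_A=-14/3 = ((-14/15)·5³/6 - (-14/3)·5²/2)/5000 = 7/900 m
Load 3 — point force P=3 kN at a=10 m (b=L-a=10):
  y_3 = -Pb²x²(3aL-(3a+b)x)/(6L³EI)  [x≤a] = -3·10²·5²·(3·10·20-(3·10+10)·5)/(6·20³·5000) = -1/80 m
Superposition: y = Σ y_i = -341/3600 m ≈ -0.094722 m

y(5) = -341/3600 m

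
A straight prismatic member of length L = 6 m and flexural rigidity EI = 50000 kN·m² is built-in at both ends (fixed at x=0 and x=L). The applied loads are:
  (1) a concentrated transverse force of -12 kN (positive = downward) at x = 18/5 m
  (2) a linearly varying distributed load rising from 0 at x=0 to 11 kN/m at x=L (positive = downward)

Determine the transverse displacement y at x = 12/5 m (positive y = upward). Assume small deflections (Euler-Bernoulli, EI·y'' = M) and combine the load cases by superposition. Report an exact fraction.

Load 1 — point force P=-12 kN at a=18/5 m (b=L-a=12/5):
  y_1 = -Pb²x²(3aL-(3a+b)x)/(6L³EI)  [x≤a] = -(-12)·(12/5)²·(12/5)²·(3·(18/5)·6-(3·(18/5)+(12/5))·(12/5))/(6·6³·50000) = 9936/48828125 m
Load 2 — triangular load w₀=11 kN/m (0→w₀ over full span):
  y_2 = -w₀x²(L-x)²(x+2L)/(120LEI) = -11·(12/5)²·(6-(12/5))²·((12/5)+2·6)/(120·6·50000) = -16038/48828125 m
Superposition: y = Σ y_i = -6102/48828125 m ≈ -0.000125 m

y(12/5) = -6102/48828125 m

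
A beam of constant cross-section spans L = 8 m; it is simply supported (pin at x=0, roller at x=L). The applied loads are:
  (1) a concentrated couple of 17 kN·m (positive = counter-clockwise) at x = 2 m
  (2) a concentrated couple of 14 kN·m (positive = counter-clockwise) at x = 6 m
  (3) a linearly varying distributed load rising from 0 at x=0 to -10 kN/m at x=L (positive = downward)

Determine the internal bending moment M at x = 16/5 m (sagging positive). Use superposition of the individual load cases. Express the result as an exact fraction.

M(16/5) = -1011/25 kN·m

Load 1 — applied couple M₀=17 kN·m at a=2 m (b=L-a=6):
  M_1 = M₀x/L - M₀  [x>a] = 17·(16/5)/8 - 17 = -51/5 kN·m
Load 2 — applied couple M₀=14 kN·m at a=6 m (b=L-a=2):
  M_2 = M₀x/L  [x≤a] = 14·(16/5)/8 = 28/5 kN·m
Load 3 — triangular load w₀=-10 kN/m (0→w₀ over full span):
  M_3 = w₀Lx/6 - w₀x³/(6L) = (-10)·8·(16/5)/6 - (-10)·(16/5)³/(6·8) = -896/25 kN·m
Superposition: M = Σ M_i = -1011/25 kN·m ≈ -40.440000 kN·m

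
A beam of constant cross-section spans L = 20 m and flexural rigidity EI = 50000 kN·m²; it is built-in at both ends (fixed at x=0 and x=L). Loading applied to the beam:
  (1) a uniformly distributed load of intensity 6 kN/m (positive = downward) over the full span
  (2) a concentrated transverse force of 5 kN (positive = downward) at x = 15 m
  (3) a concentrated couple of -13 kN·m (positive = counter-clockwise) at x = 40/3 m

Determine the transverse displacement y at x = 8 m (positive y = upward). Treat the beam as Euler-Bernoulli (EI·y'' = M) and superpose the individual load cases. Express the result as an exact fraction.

y(8) = -52259/1125000 m

Load 1 — uniform load w=6 kN/m over full span:
  y_1 = -wx²(L-x)²/(24EI) = -6·8²·(20-8)²/(24·50000) = -144/3125 m
Load 2 — point force P=5 kN at a=15 m (b=L-a=5):
  y_2 = -Pb²x²(3aL-(3a+b)x)/(6L³EI)  [x≤a] = -5·5²·8²·(3·15·20-(3·15+5)·8)/(6·20³·50000) = -1/600 m
Load 3 — applied couple M₀=-13 kN·m at a=40/3 m (b=L-a=20/3):
  y_3 = (R_Ax³/6 - M_Ax²/2)/EI  [x≤a] with R_A=-13/15, M_A=-13/3 = ((-13/15)·8³/6 - (-13/3)·8²/2)/50000 = 182/140625 m
Superposition: y = Σ y_i = -52259/1125000 m ≈ -0.046452 m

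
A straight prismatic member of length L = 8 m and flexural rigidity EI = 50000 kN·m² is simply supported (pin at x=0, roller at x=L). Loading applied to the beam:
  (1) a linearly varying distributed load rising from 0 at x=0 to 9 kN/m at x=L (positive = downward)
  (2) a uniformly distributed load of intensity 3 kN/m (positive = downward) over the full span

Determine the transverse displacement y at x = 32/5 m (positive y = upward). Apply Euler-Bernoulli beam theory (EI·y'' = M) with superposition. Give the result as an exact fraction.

y(32/5) = -239104/48828125 m

Load 1 — triangular load w₀=9 kN/m (0→w₀ over full span):
  y_1 = -w₀x(7L⁴-10L²x²+3x⁴)/(360LEI) = -9·(32/5)·(7·8⁴-10·8²·(32/5)²+3·(32/5)⁴)/(360·8·50000) = -146304/48828125 m
Load 2 — uniform load w=3 kN/m over full span:
  y_2 = -wx(L³-2Lx²+x³)/(24EI) = -3·(32/5)·(8³-2·8·(32/5)²+(32/5)³)/(24·50000) = -3712/1953125 m
Superposition: y = Σ y_i = -239104/48828125 m ≈ -0.004897 m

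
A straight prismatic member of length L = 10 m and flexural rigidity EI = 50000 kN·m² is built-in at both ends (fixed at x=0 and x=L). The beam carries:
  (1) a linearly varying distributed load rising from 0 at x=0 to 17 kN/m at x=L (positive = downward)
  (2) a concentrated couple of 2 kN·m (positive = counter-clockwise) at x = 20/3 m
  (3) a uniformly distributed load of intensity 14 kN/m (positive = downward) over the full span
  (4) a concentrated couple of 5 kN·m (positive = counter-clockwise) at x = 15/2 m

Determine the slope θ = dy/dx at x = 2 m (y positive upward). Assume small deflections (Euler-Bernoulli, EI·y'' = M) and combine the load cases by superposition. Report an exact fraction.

Load 1 — triangular load w₀=17 kN/m (0→w₀ over full span):
  θ_1 = -w₀(2x(L-x)(L-2x)(x+2L)+x²(L-x)²)/(120LEI) = -17·(2·2·(10-2)·(10-2·2)·(2+2·10)+2²·(10-2)²)/(120·10·50000) = -119/93750 rad
Load 2 — applied couple M₀=2 kN·m at a=20/3 m (b=L-a=10/3):
  θ_2 = (R_Ax²/2 - M_Ax)/EI  [x≤a] with R_A=4/15, M_A=2/3 = ((4/15)·2²/2 - (2/3)·2)/50000 = -1/62500 rad
Load 3 — uniform load w=14 kN/m over full span:
  θ_3 = -wx(L-x)(L-2x)/(12EI) = -14·2·(10-2)·(10-2·2)/(12·50000) = -7/3125 rad
Load 4 — applied couple M₀=5 kN·m at a=15/2 m (b=L-a=5/2):
  θ_4 = (R_Ax²/2 - M_Ax)/EI  [x≤a] with R_A=9/16, M_A=25/16 = ((9/16)·2²/2 - (25/16)·2)/50000 = -1/25000 rad
Superposition: θ = Σ θ_i = -1337/375000 rad ≈ -0.003565 rad

θ(2) = -1337/375000 rad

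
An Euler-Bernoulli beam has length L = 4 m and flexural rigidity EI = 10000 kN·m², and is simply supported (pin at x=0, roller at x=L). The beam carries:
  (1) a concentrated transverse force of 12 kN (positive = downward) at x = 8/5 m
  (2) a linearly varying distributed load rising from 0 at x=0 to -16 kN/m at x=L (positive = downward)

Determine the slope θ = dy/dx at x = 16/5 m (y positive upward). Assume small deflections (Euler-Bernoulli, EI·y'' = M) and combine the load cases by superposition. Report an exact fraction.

Load 1 — point force P=12 kN at a=8/5 m (b=L-a=12/5):
  θ_1 = -Pa(2L²-6Lx+3x²+a²)/(6LEI)  [x>a] = -12·(8/5)·(2·4²-6·4·(16/5)+3·(16/5)²+(8/5)²)/(6·4·10000) = 72/78125 rad
Load 2 — triangular load w₀=-16 kN/m (0→w₀ over full span):
  θ_2 = -w₀(7L⁴-30L²x²+15x⁴)/(360LEI) = -(-16)·(7·4⁴-30·4²·(16/5)²+15·(16/5)⁴)/(360·4·10000) = -6056/3515625 rad
Superposition: θ = Σ θ_i = -2816/3515625 rad ≈ -0.000801 rad

θ(16/5) = -2816/3515625 rad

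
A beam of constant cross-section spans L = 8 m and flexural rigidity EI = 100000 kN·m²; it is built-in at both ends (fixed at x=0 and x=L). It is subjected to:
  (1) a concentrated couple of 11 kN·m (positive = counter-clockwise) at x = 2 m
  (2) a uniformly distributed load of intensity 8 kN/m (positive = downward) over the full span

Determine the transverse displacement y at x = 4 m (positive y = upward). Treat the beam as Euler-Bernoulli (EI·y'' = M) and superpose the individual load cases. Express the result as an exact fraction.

y(4) = -223/300000 m

Load 1 — applied couple M₀=11 kN·m at a=2 m (b=L-a=6):
  y_1 = (R_Ax³/6 - M_Ax²/2 - M₀(x-a)²/2)/EI  [x>a] with R_A=99/64, M_A=-33/16 = ((99/64)·4³/6 - (-33/16)·4²/2 - 11·(4-2)²/2)/100000 = 11/100000 m
Load 2 — uniform load w=8 kN/m over full span:
  y_2 = -wx²(L-x)²/(24EI) = -8·4²·(8-4)²/(24·100000) = -8/9375 m
Superposition: y = Σ y_i = -223/300000 m ≈ -0.000743 m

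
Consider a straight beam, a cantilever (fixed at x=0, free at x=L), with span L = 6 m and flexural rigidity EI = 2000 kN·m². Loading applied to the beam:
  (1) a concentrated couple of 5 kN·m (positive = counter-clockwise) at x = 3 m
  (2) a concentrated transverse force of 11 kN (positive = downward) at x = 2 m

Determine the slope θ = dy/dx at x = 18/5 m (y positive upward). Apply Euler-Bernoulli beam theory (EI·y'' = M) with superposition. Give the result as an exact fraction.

θ(18/5) = -7/2000 rad

Load 1 — applied couple M₀=5 kN·m at a=3 m (b=L-a=3):
  θ_1 = M₀a/EI  [x>a] = 5·3/2000 = 3/400 rad
Load 2 — point force P=11 kN at a=2 m (b=L-a=4):
  θ_2 = -Pa²/(2EI)  [x>a] = -11·2²/(2·2000) = -11/1000 rad
Superposition: θ = Σ θ_i = -7/2000 rad ≈ -0.003500 rad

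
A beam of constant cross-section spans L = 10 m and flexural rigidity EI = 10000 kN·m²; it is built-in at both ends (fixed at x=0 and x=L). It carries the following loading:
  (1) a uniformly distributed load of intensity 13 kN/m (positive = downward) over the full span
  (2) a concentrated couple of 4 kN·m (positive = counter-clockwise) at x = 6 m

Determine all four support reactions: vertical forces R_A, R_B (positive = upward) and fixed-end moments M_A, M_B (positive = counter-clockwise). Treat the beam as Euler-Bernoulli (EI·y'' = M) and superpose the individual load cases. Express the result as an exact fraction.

Load 1 — uniform load w=13 kN/m over full span:
  R_A = wL/2 = 13·10/2 = 65 kN
  M_A = wL²/12 = 13·10²/12 = 325/3 kN·m
  R_B = wL/2 = 13·10/2 = 65 kN
  M_B = -wL²/12 = -13·10²/12 = -325/3 kN·m
Load 2 — applied couple M₀=4 kN·m at a=6 m (b=L-a=4):
  R_A = 6M₀ab/L³ = 6·4·6·4/10³ = 72/125 kN
  M_A = M₀b(2a-b)/L² = 4·4·(2·6-4)/10² = 32/25 kN·m
  R_B = -6M₀ab/L³ = -6·4·6·4/10³ = -72/125 kN
  M_B = M₀a(2b-a)/L² = 4·6·(2·4-6)/10² = 12/25 kN·m
Superposition: R_A = 8197/125 kN, M_A = 8221/75 kN·m, R_B = 8053/125 kN, M_B = -8089/75 kN·m

R_A = 8197/125 kN, M_A = 8221/75 kN·m, R_B = 8053/125 kN, M_B = -8089/75 kN·m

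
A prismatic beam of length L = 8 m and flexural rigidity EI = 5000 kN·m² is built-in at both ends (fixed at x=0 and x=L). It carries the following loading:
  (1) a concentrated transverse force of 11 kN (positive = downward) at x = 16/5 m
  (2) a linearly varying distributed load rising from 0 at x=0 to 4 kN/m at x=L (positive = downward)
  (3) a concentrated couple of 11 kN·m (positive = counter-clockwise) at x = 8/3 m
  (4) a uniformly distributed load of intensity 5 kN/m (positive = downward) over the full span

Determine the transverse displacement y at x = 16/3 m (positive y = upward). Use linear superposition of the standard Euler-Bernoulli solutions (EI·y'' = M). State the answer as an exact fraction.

y(16/3) = -805052/56953125 m

Load 1 — point force P=11 kN at a=16/5 m (b=L-a=24/5):
  y_1 = -Pa²(L-x)²(3bL-(3b+a)(L-x))/(6L³EI)  [x>a] = -11·(16/5)²·(8-(16/3))²·(3·(24/5)·8-(3·(24/5)+(16/5))·(8-(16/3)))/(6·8³·5000) = -22528/6328125 m
Load 2 — triangular load w₀=4 kN/m (0→w₀ over full span):
  y_2 = -w₀x²(L-x)²(x+2L)/(120LEI) = -4·(16/3)²·(8-(16/3))²·((16/3)+2·8)/(120·8·5000) = -8192/2278125 m
Load 3 — applied couple M₀=11 kN·m at a=8/3 m (b=L-a=16/3):
  y_3 = (R_Ax³/6 - M_Ax²/2 - M₀(x-a)²/2)/EI  [x>a] with R_A=11/6, M_A=0 = ((11/6)·(16/3)³/6 - 0·(16/3)²/2 - 11·((16/3)-(8/3))²/2)/5000 = 44/30375 m
Load 4 — uniform load w=5 kN/m over full span:
  y_4 = -wx²(L-x)²/(24EI) = -5·(16/3)²·(8-(16/3))²/(24·5000) = -256/30375 m
Superposition: y = Σ y_i = -805052/56953125 m ≈ -0.014135 m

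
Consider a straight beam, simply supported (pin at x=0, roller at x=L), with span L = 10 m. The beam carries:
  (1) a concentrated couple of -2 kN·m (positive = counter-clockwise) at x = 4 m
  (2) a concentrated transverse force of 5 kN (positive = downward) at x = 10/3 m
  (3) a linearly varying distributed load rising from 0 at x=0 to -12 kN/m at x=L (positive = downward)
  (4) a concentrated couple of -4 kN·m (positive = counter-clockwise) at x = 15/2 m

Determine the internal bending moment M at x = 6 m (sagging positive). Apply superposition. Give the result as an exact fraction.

M(6) = -1076/15 kN·m

Load 1 — applied couple M₀=-2 kN·m at a=4 m (b=L-a=6):
  M_1 = M₀x/L - M₀  [x>a] = (-2)·6/10 - (-2) = 4/5 kN·m
Load 2 — point force P=5 kN at a=10/3 m (b=L-a=20/3):
  M_2 = Pa(L-x)/L  [x>a] = 5·(10/3)·(10-6)/10 = 20/3 kN·m
Load 3 — triangular load w₀=-12 kN/m (0→w₀ over full span):
  M_3 = w₀Lx/6 - w₀x³/(6L) = (-12)·10·6/6 - (-12)·6³/(6·10) = -384/5 kN·m
Load 4 — applied couple M₀=-4 kN·m at a=15/2 m (b=L-a=5/2):
  M_4 = M₀x/L  [x≤a] = (-4)·6/10 = -12/5 kN·m
Superposition: M = Σ M_i = -1076/15 kN·m ≈ -71.733333 kN·m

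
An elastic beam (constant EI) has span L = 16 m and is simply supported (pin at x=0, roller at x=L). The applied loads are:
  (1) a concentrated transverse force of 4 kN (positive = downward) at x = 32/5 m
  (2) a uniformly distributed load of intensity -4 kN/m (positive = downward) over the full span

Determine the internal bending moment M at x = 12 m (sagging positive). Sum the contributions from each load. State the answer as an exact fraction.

Load 1 — point force P=4 kN at a=32/5 m (b=L-a=48/5):
  M_1 = Pa(L-x)/L  [x>a] = 4·(32/5)·(16-12)/16 = 32/5 kN·m
Load 2 — uniform load w=-4 kN/m over full span:
  M_2 = wx(L-x)/2 = (-4)·12·(16-12)/2 = -96 kN·m
Superposition: M = Σ M_i = -448/5 kN·m ≈ -89.600000 kN·m

M(12) = -448/5 kN·m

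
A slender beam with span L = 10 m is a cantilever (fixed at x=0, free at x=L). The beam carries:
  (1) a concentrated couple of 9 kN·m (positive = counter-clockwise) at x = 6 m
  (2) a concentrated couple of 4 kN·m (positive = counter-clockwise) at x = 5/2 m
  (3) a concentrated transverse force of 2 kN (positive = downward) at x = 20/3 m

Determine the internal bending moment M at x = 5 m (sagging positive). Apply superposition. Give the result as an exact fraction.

M(5) = 17/3 kN·m

Load 1 — applied couple M₀=9 kN·m at a=6 m (b=L-a=4):
  M_1 = M₀  [x≤a] = 9 = 9 kN·m
Load 2 — applied couple M₀=4 kN·m at a=5/2 m (b=L-a=15/2):
  M_2 = 0  [x>a] = 0 kN·m
Load 3 — point force P=2 kN at a=20/3 m (b=L-a=10/3):
  M_3 = -P(a-x)  [x≤a] = -2·((20/3)-5) = -10/3 kN·m
Superposition: M = Σ M_i = 17/3 kN·m ≈ 5.666667 kN·m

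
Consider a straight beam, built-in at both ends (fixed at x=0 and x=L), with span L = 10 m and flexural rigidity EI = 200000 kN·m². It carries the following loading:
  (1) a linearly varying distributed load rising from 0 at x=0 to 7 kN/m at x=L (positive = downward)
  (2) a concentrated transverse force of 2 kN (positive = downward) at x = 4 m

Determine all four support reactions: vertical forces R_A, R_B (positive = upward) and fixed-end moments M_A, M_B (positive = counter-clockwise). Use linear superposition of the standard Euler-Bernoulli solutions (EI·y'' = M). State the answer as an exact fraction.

R_A = 2949/250 kN, M_A = 1966/75 kN·m, R_B = 6301/250 kN, M_B = -923/25 kN·m

Load 1 — triangular load w₀=7 kN/m (0→w₀ over full span):
  R_A = 3w₀L/20 = 3·7·10/20 = 21/2 kN
  M_A = w₀L²/30 = 7·10²/30 = 70/3 kN·m
  R_B = 7w₀L/20 = 7·7·10/20 = 49/2 kN
  M_B = -w₀L²/20 = -7·10²/20 = -35 kN·m
Load 2 — point force P=2 kN at a=4 m (b=L-a=6):
  R_A = Pb²(3a+b)/L³ = 2·6²·(3·4+6)/10³ = 162/125 kN
  M_A = Pab²/L² = 2·4·6²/10² = 72/25 kN·m
  R_B = Pa²(a+3b)/L³ = 2·4²·(4+3·6)/10³ = 88/125 kN
  M_B = -Pa²b/L² = -2·4²·6/10² = -48/25 kN·m
Superposition: R_A = 2949/250 kN, M_A = 1966/75 kN·m, R_B = 6301/250 kN, M_B = -923/25 kN·m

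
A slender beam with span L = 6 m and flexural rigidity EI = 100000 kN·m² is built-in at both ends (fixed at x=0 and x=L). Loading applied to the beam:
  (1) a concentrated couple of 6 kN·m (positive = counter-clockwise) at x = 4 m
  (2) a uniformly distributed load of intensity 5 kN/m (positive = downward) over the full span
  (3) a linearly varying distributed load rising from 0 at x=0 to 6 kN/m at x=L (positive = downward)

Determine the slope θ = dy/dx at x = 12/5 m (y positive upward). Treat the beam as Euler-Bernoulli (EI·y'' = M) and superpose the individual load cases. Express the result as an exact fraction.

Load 1 — applied couple M₀=6 kN·m at a=4 m (b=L-a=2):
  θ_1 = (R_Ax²/2 - M_Ax)/EI  [x≤a] with R_A=4/3, M_A=2 = ((4/3)·(12/5)²/2 - 2·(12/5))/100000 = -3/312500 rad
Load 2 — uniform load w=5 kN/m over full span:
  θ_2 = -wx(L-x)(L-2x)/(12EI) = -5·(12/5)·(6-(12/5))·(6-2·(12/5))/(12·100000) = -27/625000 rad
Load 3 — triangular load w₀=6 kN/m (0→w₀ over full span):
  θ_3 = -w₀(2x(L-x)(L-2x)(x+2L)+x²(L-x)²)/(120LEI) = -6·(2·(12/5)·(6-(12/5))·(6-2·(12/5))·((12/5)+2·6)+(12/5)²·(6-(12/5))²)/(120·6·100000) = -243/7812500 rad
Superposition: θ = Σ θ_i = -1311/15625000 rad ≈ -0.000084 rad

θ(12/5) = -1311/15625000 rad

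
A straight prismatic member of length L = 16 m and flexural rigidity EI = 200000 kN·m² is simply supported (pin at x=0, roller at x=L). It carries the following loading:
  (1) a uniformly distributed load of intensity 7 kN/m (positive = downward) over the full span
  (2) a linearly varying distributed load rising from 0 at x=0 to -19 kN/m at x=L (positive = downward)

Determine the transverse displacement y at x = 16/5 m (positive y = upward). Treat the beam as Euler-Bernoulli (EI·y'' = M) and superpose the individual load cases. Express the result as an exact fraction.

y(16/5) = 249344/48828125 m

Load 1 — uniform load w=7 kN/m over full span:
  y_1 = -wx(L³-2Lx²+x³)/(24EI) = -7·(16/5)·(16³-2·16·(16/5)²+(16/5)³)/(24·200000) = -103936/5859375 m
Load 2 — triangular load w₀=-19 kN/m (0→w₀ over full span):
  y_2 = -w₀x(7L⁴-10L²x²+3x⁴)/(360LEI) = -(-19)·(16/5)·(7·16⁴-10·16²·(16/5)²+3·(16/5)⁴)/(360·16·200000) = 3346432/146484375 m
Superposition: y = Σ y_i = 249344/48828125 m ≈ 0.005107 m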